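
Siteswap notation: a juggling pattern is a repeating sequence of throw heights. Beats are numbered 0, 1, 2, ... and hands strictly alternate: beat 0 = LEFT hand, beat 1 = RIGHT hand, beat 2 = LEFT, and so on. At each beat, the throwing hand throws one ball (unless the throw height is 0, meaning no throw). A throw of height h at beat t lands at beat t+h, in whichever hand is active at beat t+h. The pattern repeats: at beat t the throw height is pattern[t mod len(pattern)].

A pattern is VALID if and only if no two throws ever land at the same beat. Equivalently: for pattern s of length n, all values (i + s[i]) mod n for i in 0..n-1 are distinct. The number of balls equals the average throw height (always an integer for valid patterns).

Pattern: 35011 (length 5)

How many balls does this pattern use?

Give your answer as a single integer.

Answer: 2

Derivation:
Pattern = [3, 5, 0, 1, 1], length n = 5
  position 0: throw height = 3, running sum = 3
  position 1: throw height = 5, running sum = 8
  position 2: throw height = 0, running sum = 8
  position 3: throw height = 1, running sum = 9
  position 4: throw height = 1, running sum = 10
Total sum = 10; balls = sum / n = 10 / 5 = 2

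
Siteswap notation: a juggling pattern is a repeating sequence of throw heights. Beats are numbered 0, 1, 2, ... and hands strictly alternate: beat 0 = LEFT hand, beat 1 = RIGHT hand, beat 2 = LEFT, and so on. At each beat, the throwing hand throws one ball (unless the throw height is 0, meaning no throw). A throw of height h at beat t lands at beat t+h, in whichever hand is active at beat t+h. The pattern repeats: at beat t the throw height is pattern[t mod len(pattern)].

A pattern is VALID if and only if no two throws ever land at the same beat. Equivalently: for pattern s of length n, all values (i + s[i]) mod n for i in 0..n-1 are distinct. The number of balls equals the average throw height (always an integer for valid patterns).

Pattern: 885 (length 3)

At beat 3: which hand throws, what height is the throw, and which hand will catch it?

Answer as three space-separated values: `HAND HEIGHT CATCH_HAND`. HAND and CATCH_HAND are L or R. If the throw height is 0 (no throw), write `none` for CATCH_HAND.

Answer: R 8 R

Derivation:
Beat 3: 3 mod 2 = 1, so hand = R
Throw height = pattern[3 mod 3] = pattern[0] = 8
Lands at beat 3+8=11, 11 mod 2 = 1, so catch hand = R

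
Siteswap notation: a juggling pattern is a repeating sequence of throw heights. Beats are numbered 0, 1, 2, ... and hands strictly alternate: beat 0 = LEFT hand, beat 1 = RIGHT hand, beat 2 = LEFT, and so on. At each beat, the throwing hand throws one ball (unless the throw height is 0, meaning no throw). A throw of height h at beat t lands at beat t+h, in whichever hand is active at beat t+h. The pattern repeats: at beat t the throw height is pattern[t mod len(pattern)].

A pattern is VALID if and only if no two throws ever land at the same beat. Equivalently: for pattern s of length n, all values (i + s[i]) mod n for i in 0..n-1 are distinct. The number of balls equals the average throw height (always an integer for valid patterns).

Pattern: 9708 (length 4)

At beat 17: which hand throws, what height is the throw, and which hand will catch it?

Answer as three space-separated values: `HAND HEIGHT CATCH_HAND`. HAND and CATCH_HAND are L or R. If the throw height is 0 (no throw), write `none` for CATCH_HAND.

Beat 17: 17 mod 2 = 1, so hand = R
Throw height = pattern[17 mod 4] = pattern[1] = 7
Lands at beat 17+7=24, 24 mod 2 = 0, so catch hand = L

Answer: R 7 L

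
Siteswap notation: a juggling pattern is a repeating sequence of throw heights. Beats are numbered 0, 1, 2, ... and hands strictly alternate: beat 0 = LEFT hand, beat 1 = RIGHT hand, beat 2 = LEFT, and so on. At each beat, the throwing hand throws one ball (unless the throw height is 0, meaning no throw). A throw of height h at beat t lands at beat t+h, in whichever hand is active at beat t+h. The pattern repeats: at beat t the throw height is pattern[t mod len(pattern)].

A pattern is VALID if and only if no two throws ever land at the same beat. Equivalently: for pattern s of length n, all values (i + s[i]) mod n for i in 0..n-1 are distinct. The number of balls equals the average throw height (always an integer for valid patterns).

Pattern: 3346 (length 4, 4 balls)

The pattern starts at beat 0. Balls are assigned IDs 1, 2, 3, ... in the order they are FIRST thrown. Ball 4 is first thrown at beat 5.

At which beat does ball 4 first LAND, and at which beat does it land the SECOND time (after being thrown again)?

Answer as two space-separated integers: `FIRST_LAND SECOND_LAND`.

Answer: 8 11

Derivation:
Beat 0 (L): throw ball1 h=3 -> lands@3:R; in-air after throw: [b1@3:R]
Beat 1 (R): throw ball2 h=3 -> lands@4:L; in-air after throw: [b1@3:R b2@4:L]
Beat 2 (L): throw ball3 h=4 -> lands@6:L; in-air after throw: [b1@3:R b2@4:L b3@6:L]
Beat 3 (R): throw ball1 h=6 -> lands@9:R; in-air after throw: [b2@4:L b3@6:L b1@9:R]
Beat 4 (L): throw ball2 h=3 -> lands@7:R; in-air after throw: [b3@6:L b2@7:R b1@9:R]
Beat 5 (R): throw ball4 h=3 -> lands@8:L; in-air after throw: [b3@6:L b2@7:R b4@8:L b1@9:R]
Beat 6 (L): throw ball3 h=4 -> lands@10:L; in-air after throw: [b2@7:R b4@8:L b1@9:R b3@10:L]
Beat 7 (R): throw ball2 h=6 -> lands@13:R; in-air after throw: [b4@8:L b1@9:R b3@10:L b2@13:R]
Beat 8 (L): throw ball4 h=3 -> lands@11:R; in-air after throw: [b1@9:R b3@10:L b4@11:R b2@13:R]
Beat 9 (R): throw ball1 h=3 -> lands@12:L; in-air after throw: [b3@10:L b4@11:R b1@12:L b2@13:R]
Beat 10 (L): throw ball3 h=4 -> lands@14:L; in-air after throw: [b4@11:R b1@12:L b2@13:R b3@14:L]
Beat 11 (R): throw ball4 h=6 -> lands@17:R; in-air after throw: [b1@12:L b2@13:R b3@14:L b4@17:R]
Ball 4: thrown@5 h=3 -> first land @8; rethrown@8 h=3 -> second land @11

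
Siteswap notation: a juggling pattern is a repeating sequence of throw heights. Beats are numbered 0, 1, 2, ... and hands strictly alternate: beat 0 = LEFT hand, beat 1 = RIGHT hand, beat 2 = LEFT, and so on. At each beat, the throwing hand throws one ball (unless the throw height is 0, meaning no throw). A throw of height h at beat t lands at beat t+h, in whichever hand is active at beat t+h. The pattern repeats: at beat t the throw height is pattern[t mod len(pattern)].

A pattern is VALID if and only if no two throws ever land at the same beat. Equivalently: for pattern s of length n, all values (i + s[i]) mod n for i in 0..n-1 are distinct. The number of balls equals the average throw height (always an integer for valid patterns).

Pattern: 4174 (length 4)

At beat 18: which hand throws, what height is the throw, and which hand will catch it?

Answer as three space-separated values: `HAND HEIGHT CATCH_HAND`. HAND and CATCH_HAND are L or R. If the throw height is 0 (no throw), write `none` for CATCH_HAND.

Answer: L 7 R

Derivation:
Beat 18: 18 mod 2 = 0, so hand = L
Throw height = pattern[18 mod 4] = pattern[2] = 7
Lands at beat 18+7=25, 25 mod 2 = 1, so catch hand = R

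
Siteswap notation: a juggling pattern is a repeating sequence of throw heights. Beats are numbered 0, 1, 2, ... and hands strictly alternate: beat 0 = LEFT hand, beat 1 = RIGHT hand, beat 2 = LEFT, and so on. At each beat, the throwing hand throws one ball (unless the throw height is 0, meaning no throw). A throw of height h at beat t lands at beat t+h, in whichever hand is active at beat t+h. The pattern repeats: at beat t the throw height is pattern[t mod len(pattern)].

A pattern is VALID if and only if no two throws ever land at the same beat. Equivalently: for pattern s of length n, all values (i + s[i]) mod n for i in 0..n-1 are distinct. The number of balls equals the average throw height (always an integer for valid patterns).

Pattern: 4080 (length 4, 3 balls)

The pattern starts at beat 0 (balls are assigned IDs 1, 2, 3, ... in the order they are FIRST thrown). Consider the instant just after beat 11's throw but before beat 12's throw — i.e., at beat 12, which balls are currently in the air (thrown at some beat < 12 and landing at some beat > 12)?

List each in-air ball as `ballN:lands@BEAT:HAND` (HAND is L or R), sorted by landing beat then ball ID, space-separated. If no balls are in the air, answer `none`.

Answer: ball3:lands@14:L ball2:lands@18:L

Derivation:
Beat 0 (L): throw ball1 h=4 -> lands@4:L; in-air after throw: [b1@4:L]
Beat 2 (L): throw ball2 h=8 -> lands@10:L; in-air after throw: [b1@4:L b2@10:L]
Beat 4 (L): throw ball1 h=4 -> lands@8:L; in-air after throw: [b1@8:L b2@10:L]
Beat 6 (L): throw ball3 h=8 -> lands@14:L; in-air after throw: [b1@8:L b2@10:L b3@14:L]
Beat 8 (L): throw ball1 h=4 -> lands@12:L; in-air after throw: [b2@10:L b1@12:L b3@14:L]
Beat 10 (L): throw ball2 h=8 -> lands@18:L; in-air after throw: [b1@12:L b3@14:L b2@18:L]
Beat 12 (L): throw ball1 h=4 -> lands@16:L; in-air after throw: [b3@14:L b1@16:L b2@18:L]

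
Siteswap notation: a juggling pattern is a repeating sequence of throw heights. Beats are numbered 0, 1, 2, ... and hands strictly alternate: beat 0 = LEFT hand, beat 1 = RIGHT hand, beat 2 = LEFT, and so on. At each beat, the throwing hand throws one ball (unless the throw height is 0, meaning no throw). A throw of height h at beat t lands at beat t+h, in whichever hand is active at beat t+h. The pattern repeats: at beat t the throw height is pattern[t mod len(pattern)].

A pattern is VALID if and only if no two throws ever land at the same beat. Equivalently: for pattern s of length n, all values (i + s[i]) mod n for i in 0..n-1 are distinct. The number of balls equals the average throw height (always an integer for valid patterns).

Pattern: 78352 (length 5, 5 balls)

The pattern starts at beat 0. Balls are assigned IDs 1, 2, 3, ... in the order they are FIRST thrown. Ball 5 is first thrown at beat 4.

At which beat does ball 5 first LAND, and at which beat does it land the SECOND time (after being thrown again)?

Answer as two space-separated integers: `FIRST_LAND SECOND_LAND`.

Beat 0 (L): throw ball1 h=7 -> lands@7:R; in-air after throw: [b1@7:R]
Beat 1 (R): throw ball2 h=8 -> lands@9:R; in-air after throw: [b1@7:R b2@9:R]
Beat 2 (L): throw ball3 h=3 -> lands@5:R; in-air after throw: [b3@5:R b1@7:R b2@9:R]
Beat 3 (R): throw ball4 h=5 -> lands@8:L; in-air after throw: [b3@5:R b1@7:R b4@8:L b2@9:R]
Beat 4 (L): throw ball5 h=2 -> lands@6:L; in-air after throw: [b3@5:R b5@6:L b1@7:R b4@8:L b2@9:R]
Beat 5 (R): throw ball3 h=7 -> lands@12:L; in-air after throw: [b5@6:L b1@7:R b4@8:L b2@9:R b3@12:L]
Beat 6 (L): throw ball5 h=8 -> lands@14:L; in-air after throw: [b1@7:R b4@8:L b2@9:R b3@12:L b5@14:L]
Beat 7 (R): throw ball1 h=3 -> lands@10:L; in-air after throw: [b4@8:L b2@9:R b1@10:L b3@12:L b5@14:L]
Beat 8 (L): throw ball4 h=5 -> lands@13:R; in-air after throw: [b2@9:R b1@10:L b3@12:L b4@13:R b5@14:L]
Beat 9 (R): throw ball2 h=2 -> lands@11:R; in-air after throw: [b1@10:L b2@11:R b3@12:L b4@13:R b5@14:L]
Beat 10 (L): throw ball1 h=7 -> lands@17:R; in-air after throw: [b2@11:R b3@12:L b4@13:R b5@14:L b1@17:R]
Beat 11 (R): throw ball2 h=8 -> lands@19:R; in-air after throw: [b3@12:L b4@13:R b5@14:L b1@17:R b2@19:R]
Beat 12 (L): throw ball3 h=3 -> lands@15:R; in-air after throw: [b4@13:R b5@14:L b3@15:R b1@17:R b2@19:R]
Beat 13 (R): throw ball4 h=5 -> lands@18:L; in-air after throw: [b5@14:L b3@15:R b1@17:R b4@18:L b2@19:R]
Beat 14 (L): throw ball5 h=2 -> lands@16:L; in-air after throw: [b3@15:R b5@16:L b1@17:R b4@18:L b2@19:R]
Ball 5: thrown@4 h=2 -> first land @6; rethrown@6 h=8 -> second land @14

Answer: 6 14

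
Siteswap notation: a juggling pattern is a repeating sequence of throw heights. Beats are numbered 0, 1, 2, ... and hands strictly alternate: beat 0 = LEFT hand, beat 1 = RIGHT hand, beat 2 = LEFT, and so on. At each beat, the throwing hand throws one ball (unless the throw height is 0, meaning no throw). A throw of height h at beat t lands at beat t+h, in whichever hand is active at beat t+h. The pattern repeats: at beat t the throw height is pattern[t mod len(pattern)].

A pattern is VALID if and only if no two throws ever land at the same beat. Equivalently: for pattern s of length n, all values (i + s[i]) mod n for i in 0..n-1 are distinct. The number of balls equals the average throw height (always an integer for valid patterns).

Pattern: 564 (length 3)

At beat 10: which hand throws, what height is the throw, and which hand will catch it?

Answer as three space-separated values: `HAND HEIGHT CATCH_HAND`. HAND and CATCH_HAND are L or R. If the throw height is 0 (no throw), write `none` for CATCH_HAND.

Answer: L 6 L

Derivation:
Beat 10: 10 mod 2 = 0, so hand = L
Throw height = pattern[10 mod 3] = pattern[1] = 6
Lands at beat 10+6=16, 16 mod 2 = 0, so catch hand = L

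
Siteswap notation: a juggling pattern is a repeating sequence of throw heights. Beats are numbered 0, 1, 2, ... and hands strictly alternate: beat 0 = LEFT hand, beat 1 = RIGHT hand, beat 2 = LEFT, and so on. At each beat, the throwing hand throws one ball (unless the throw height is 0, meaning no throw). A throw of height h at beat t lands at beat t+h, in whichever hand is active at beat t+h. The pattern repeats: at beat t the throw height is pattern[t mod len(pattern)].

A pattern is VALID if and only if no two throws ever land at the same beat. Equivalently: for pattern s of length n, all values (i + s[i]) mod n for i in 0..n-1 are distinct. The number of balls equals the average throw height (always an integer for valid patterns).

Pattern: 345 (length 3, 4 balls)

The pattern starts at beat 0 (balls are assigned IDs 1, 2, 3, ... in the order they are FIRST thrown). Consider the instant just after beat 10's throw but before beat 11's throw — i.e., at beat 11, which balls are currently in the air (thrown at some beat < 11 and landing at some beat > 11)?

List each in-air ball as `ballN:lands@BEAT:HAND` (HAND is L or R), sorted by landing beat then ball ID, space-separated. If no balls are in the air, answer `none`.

Beat 0 (L): throw ball1 h=3 -> lands@3:R; in-air after throw: [b1@3:R]
Beat 1 (R): throw ball2 h=4 -> lands@5:R; in-air after throw: [b1@3:R b2@5:R]
Beat 2 (L): throw ball3 h=5 -> lands@7:R; in-air after throw: [b1@3:R b2@5:R b3@7:R]
Beat 3 (R): throw ball1 h=3 -> lands@6:L; in-air after throw: [b2@5:R b1@6:L b3@7:R]
Beat 4 (L): throw ball4 h=4 -> lands@8:L; in-air after throw: [b2@5:R b1@6:L b3@7:R b4@8:L]
Beat 5 (R): throw ball2 h=5 -> lands@10:L; in-air after throw: [b1@6:L b3@7:R b4@8:L b2@10:L]
Beat 6 (L): throw ball1 h=3 -> lands@9:R; in-air after throw: [b3@7:R b4@8:L b1@9:R b2@10:L]
Beat 7 (R): throw ball3 h=4 -> lands@11:R; in-air after throw: [b4@8:L b1@9:R b2@10:L b3@11:R]
Beat 8 (L): throw ball4 h=5 -> lands@13:R; in-air after throw: [b1@9:R b2@10:L b3@11:R b4@13:R]
Beat 9 (R): throw ball1 h=3 -> lands@12:L; in-air after throw: [b2@10:L b3@11:R b1@12:L b4@13:R]
Beat 10 (L): throw ball2 h=4 -> lands@14:L; in-air after throw: [b3@11:R b1@12:L b4@13:R b2@14:L]
Beat 11 (R): throw ball3 h=5 -> lands@16:L; in-air after throw: [b1@12:L b4@13:R b2@14:L b3@16:L]

Answer: ball1:lands@12:L ball4:lands@13:R ball2:lands@14:L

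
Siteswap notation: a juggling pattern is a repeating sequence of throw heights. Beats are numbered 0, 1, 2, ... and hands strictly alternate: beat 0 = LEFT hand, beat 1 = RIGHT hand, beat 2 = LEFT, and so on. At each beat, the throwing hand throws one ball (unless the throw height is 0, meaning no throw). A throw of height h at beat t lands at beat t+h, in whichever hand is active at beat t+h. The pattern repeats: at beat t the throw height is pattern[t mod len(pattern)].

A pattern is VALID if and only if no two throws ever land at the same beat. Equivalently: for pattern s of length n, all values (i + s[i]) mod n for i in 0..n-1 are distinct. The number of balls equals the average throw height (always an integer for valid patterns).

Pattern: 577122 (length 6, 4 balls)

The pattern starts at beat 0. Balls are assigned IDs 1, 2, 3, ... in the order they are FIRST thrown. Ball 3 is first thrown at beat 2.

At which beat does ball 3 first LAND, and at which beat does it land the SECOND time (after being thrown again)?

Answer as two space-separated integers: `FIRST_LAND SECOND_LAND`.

Answer: 9 10

Derivation:
Beat 0 (L): throw ball1 h=5 -> lands@5:R; in-air after throw: [b1@5:R]
Beat 1 (R): throw ball2 h=7 -> lands@8:L; in-air after throw: [b1@5:R b2@8:L]
Beat 2 (L): throw ball3 h=7 -> lands@9:R; in-air after throw: [b1@5:R b2@8:L b3@9:R]
Beat 3 (R): throw ball4 h=1 -> lands@4:L; in-air after throw: [b4@4:L b1@5:R b2@8:L b3@9:R]
Beat 4 (L): throw ball4 h=2 -> lands@6:L; in-air after throw: [b1@5:R b4@6:L b2@8:L b3@9:R]
Beat 5 (R): throw ball1 h=2 -> lands@7:R; in-air after throw: [b4@6:L b1@7:R b2@8:L b3@9:R]
Beat 6 (L): throw ball4 h=5 -> lands@11:R; in-air after throw: [b1@7:R b2@8:L b3@9:R b4@11:R]
Beat 7 (R): throw ball1 h=7 -> lands@14:L; in-air after throw: [b2@8:L b3@9:R b4@11:R b1@14:L]
Beat 8 (L): throw ball2 h=7 -> lands@15:R; in-air after throw: [b3@9:R b4@11:R b1@14:L b2@15:R]
Beat 9 (R): throw ball3 h=1 -> lands@10:L; in-air after throw: [b3@10:L b4@11:R b1@14:L b2@15:R]
Beat 10 (L): throw ball3 h=2 -> lands@12:L; in-air after throw: [b4@11:R b3@12:L b1@14:L b2@15:R]
Ball 3: thrown@2 h=7 -> first land @9; rethrown@9 h=1 -> second land @10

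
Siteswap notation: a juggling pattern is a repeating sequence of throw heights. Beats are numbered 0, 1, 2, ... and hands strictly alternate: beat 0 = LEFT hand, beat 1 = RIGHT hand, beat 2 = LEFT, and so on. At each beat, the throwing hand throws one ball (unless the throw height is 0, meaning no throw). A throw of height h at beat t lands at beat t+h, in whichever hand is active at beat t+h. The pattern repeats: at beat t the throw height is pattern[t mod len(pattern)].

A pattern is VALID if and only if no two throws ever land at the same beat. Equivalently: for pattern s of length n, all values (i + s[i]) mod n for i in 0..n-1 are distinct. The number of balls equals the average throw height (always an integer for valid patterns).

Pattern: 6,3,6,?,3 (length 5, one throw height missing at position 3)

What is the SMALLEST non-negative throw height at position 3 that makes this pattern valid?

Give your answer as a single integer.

Answer: 2

Derivation:
i=0: (0 + 6) mod 5 = 1
i=1: (1 + 3) mod 5 = 4
i=2: (2 + 6) mod 5 = 3
i=3: s[i]=? (unknown)
i=4: (4 + 3) mod 5 = 2
Known residues: [1, 2, 3, 4]; need a permutation of 0..4, so missing residue r = 0
Need (3 + s) mod 5 = 0; smallest s = (0 - 3) mod 5 = 2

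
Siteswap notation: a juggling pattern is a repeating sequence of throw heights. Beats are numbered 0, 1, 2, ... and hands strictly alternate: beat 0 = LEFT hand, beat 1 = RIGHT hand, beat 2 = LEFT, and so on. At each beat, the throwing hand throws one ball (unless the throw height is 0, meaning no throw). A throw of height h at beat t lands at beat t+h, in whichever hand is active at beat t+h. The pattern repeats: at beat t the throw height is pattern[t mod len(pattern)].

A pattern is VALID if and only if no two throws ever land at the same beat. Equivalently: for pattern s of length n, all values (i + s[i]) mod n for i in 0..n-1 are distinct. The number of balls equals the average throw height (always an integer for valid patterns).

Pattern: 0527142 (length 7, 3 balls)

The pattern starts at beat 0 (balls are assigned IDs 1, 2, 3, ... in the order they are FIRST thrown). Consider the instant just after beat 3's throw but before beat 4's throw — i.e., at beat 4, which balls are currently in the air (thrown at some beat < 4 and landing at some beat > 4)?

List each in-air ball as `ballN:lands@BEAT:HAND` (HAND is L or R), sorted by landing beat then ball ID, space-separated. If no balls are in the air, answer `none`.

Beat 1 (R): throw ball1 h=5 -> lands@6:L; in-air after throw: [b1@6:L]
Beat 2 (L): throw ball2 h=2 -> lands@4:L; in-air after throw: [b2@4:L b1@6:L]
Beat 3 (R): throw ball3 h=7 -> lands@10:L; in-air after throw: [b2@4:L b1@6:L b3@10:L]
Beat 4 (L): throw ball2 h=1 -> lands@5:R; in-air after throw: [b2@5:R b1@6:L b3@10:L]

Answer: ball1:lands@6:L ball3:lands@10:L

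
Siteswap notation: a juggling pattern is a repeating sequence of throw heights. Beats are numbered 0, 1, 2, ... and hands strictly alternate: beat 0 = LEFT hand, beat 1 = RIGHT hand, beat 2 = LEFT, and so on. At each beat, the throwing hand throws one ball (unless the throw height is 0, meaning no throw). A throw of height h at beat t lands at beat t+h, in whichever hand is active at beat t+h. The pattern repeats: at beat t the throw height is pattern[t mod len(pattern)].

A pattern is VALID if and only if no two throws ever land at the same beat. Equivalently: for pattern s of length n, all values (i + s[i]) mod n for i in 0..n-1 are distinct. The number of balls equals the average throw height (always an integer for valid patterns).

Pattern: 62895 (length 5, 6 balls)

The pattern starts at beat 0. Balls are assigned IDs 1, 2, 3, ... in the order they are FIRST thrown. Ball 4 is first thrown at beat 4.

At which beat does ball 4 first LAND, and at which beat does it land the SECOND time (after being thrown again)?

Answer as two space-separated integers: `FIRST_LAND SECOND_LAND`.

Beat 0 (L): throw ball1 h=6 -> lands@6:L; in-air after throw: [b1@6:L]
Beat 1 (R): throw ball2 h=2 -> lands@3:R; in-air after throw: [b2@3:R b1@6:L]
Beat 2 (L): throw ball3 h=8 -> lands@10:L; in-air after throw: [b2@3:R b1@6:L b3@10:L]
Beat 3 (R): throw ball2 h=9 -> lands@12:L; in-air after throw: [b1@6:L b3@10:L b2@12:L]
Beat 4 (L): throw ball4 h=5 -> lands@9:R; in-air after throw: [b1@6:L b4@9:R b3@10:L b2@12:L]
Beat 5 (R): throw ball5 h=6 -> lands@11:R; in-air after throw: [b1@6:L b4@9:R b3@10:L b5@11:R b2@12:L]
Beat 6 (L): throw ball1 h=2 -> lands@8:L; in-air after throw: [b1@8:L b4@9:R b3@10:L b5@11:R b2@12:L]
Beat 7 (R): throw ball6 h=8 -> lands@15:R; in-air after throw: [b1@8:L b4@9:R b3@10:L b5@11:R b2@12:L b6@15:R]
Beat 8 (L): throw ball1 h=9 -> lands@17:R; in-air after throw: [b4@9:R b3@10:L b5@11:R b2@12:L b6@15:R b1@17:R]
Beat 9 (R): throw ball4 h=5 -> lands@14:L; in-air after throw: [b3@10:L b5@11:R b2@12:L b4@14:L b6@15:R b1@17:R]
Beat 10 (L): throw ball3 h=6 -> lands@16:L; in-air after throw: [b5@11:R b2@12:L b4@14:L b6@15:R b3@16:L b1@17:R]
Beat 11 (R): throw ball5 h=2 -> lands@13:R; in-air after throw: [b2@12:L b5@13:R b4@14:L b6@15:R b3@16:L b1@17:R]
Beat 12 (L): throw ball2 h=8 -> lands@20:L; in-air after throw: [b5@13:R b4@14:L b6@15:R b3@16:L b1@17:R b2@20:L]
Beat 13 (R): throw ball5 h=9 -> lands@22:L; in-air after throw: [b4@14:L b6@15:R b3@16:L b1@17:R b2@20:L b5@22:L]
Beat 14 (L): throw ball4 h=5 -> lands@19:R; in-air after throw: [b6@15:R b3@16:L b1@17:R b4@19:R b2@20:L b5@22:L]
Ball 4: thrown@4 h=5 -> first land @9; rethrown@9 h=5 -> second land @14

Answer: 9 14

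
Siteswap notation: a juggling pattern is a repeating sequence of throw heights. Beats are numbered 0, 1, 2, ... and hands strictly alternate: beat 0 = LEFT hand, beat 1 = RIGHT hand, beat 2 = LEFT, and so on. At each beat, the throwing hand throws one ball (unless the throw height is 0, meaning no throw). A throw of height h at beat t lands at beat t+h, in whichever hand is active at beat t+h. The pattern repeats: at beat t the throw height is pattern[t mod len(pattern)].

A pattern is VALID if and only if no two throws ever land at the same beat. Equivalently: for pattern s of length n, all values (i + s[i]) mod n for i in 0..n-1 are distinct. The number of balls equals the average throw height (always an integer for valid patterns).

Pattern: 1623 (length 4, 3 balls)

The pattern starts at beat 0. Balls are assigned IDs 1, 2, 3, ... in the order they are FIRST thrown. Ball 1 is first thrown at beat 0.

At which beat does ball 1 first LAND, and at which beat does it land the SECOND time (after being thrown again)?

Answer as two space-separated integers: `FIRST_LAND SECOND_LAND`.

Beat 0 (L): throw ball1 h=1 -> lands@1:R; in-air after throw: [b1@1:R]
Beat 1 (R): throw ball1 h=6 -> lands@7:R; in-air after throw: [b1@7:R]
Beat 2 (L): throw ball2 h=2 -> lands@4:L; in-air after throw: [b2@4:L b1@7:R]
Beat 3 (R): throw ball3 h=3 -> lands@6:L; in-air after throw: [b2@4:L b3@6:L b1@7:R]
Beat 4 (L): throw ball2 h=1 -> lands@5:R; in-air after throw: [b2@5:R b3@6:L b1@7:R]
Beat 5 (R): throw ball2 h=6 -> lands@11:R; in-air after throw: [b3@6:L b1@7:R b2@11:R]
Beat 6 (L): throw ball3 h=2 -> lands@8:L; in-air after throw: [b1@7:R b3@8:L b2@11:R]
Beat 7 (R): throw ball1 h=3 -> lands@10:L; in-air after throw: [b3@8:L b1@10:L b2@11:R]
Ball 1: thrown@0 h=1 -> first land @1; rethrown@1 h=6 -> second land @7

Answer: 1 7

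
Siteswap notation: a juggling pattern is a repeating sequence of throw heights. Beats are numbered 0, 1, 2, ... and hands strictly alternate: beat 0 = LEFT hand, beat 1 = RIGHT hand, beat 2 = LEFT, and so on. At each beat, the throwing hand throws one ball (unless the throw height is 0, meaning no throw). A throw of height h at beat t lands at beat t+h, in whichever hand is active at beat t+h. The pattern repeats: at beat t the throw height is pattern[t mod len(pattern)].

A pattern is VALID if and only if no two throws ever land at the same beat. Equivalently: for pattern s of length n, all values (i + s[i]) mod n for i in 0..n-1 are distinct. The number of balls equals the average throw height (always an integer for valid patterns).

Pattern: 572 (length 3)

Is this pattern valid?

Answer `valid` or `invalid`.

Answer: invalid

Derivation:
i=0: (i + s[i]) mod n = (0 + 5) mod 3 = 2
i=1: (i + s[i]) mod n = (1 + 7) mod 3 = 2
i=2: (i + s[i]) mod n = (2 + 2) mod 3 = 1
Residues: [2, 2, 1], distinct: False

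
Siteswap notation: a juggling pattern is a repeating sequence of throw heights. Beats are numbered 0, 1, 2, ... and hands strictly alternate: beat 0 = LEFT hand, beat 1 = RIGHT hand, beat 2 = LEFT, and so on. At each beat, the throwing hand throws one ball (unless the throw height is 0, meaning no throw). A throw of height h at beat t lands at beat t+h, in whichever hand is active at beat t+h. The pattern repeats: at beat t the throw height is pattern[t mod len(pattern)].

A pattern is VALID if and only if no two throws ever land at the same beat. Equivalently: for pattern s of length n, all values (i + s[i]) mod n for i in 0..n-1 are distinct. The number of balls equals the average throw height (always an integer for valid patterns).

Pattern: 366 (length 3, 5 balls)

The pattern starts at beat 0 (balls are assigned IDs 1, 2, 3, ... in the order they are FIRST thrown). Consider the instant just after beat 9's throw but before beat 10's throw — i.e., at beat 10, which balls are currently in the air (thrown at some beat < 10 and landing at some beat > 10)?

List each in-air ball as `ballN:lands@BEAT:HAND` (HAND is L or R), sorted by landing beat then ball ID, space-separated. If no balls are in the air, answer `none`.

Beat 0 (L): throw ball1 h=3 -> lands@3:R; in-air after throw: [b1@3:R]
Beat 1 (R): throw ball2 h=6 -> lands@7:R; in-air after throw: [b1@3:R b2@7:R]
Beat 2 (L): throw ball3 h=6 -> lands@8:L; in-air after throw: [b1@3:R b2@7:R b3@8:L]
Beat 3 (R): throw ball1 h=3 -> lands@6:L; in-air after throw: [b1@6:L b2@7:R b3@8:L]
Beat 4 (L): throw ball4 h=6 -> lands@10:L; in-air after throw: [b1@6:L b2@7:R b3@8:L b4@10:L]
Beat 5 (R): throw ball5 h=6 -> lands@11:R; in-air after throw: [b1@6:L b2@7:R b3@8:L b4@10:L b5@11:R]
Beat 6 (L): throw ball1 h=3 -> lands@9:R; in-air after throw: [b2@7:R b3@8:L b1@9:R b4@10:L b5@11:R]
Beat 7 (R): throw ball2 h=6 -> lands@13:R; in-air after throw: [b3@8:L b1@9:R b4@10:L b5@11:R b2@13:R]
Beat 8 (L): throw ball3 h=6 -> lands@14:L; in-air after throw: [b1@9:R b4@10:L b5@11:R b2@13:R b3@14:L]
Beat 9 (R): throw ball1 h=3 -> lands@12:L; in-air after throw: [b4@10:L b5@11:R b1@12:L b2@13:R b3@14:L]
Beat 10 (L): throw ball4 h=6 -> lands@16:L; in-air after throw: [b5@11:R b1@12:L b2@13:R b3@14:L b4@16:L]

Answer: ball5:lands@11:R ball1:lands@12:L ball2:lands@13:R ball3:lands@14:L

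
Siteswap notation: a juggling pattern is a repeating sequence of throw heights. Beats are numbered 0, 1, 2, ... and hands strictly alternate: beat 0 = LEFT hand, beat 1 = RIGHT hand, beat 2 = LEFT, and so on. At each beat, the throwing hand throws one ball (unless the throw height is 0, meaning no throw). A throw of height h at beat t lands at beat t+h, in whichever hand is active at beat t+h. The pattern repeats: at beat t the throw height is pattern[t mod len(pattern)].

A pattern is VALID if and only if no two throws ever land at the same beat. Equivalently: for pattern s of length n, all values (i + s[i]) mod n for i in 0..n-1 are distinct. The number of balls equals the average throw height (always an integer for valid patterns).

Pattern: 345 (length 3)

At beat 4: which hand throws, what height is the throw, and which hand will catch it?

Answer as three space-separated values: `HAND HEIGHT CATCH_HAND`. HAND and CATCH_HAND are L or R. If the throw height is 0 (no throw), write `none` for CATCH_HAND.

Answer: L 4 L

Derivation:
Beat 4: 4 mod 2 = 0, so hand = L
Throw height = pattern[4 mod 3] = pattern[1] = 4
Lands at beat 4+4=8, 8 mod 2 = 0, so catch hand = L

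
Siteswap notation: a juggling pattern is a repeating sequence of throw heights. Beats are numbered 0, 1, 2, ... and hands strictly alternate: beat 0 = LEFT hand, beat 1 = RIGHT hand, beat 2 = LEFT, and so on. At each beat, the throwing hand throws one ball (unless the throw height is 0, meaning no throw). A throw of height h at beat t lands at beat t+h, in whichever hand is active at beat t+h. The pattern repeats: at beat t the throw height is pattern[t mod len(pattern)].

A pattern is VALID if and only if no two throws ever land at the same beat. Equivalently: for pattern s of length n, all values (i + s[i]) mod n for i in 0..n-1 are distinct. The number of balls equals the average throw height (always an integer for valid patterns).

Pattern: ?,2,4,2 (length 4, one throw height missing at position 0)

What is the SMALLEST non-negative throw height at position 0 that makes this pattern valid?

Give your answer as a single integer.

Answer: 0

Derivation:
i=0: s[i]=? (unknown)
i=1: (1 + 2) mod 4 = 3
i=2: (2 + 4) mod 4 = 2
i=3: (3 + 2) mod 4 = 1
Known residues: [1, 2, 3]; need a permutation of 0..3, so missing residue r = 0
Need (0 + s) mod 4 = 0; smallest s = (0 - 0) mod 4 = 0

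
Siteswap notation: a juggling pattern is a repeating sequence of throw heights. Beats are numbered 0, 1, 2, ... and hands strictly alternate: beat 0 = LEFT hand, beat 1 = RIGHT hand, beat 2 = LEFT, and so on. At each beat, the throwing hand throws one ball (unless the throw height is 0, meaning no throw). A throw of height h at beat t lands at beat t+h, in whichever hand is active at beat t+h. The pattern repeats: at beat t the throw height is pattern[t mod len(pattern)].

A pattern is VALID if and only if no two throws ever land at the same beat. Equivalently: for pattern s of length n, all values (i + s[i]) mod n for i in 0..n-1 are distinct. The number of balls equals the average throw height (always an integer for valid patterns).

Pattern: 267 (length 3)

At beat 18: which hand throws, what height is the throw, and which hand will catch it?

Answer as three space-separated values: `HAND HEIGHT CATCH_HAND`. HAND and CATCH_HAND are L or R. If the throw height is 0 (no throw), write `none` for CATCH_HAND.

Beat 18: 18 mod 2 = 0, so hand = L
Throw height = pattern[18 mod 3] = pattern[0] = 2
Lands at beat 18+2=20, 20 mod 2 = 0, so catch hand = L

Answer: L 2 L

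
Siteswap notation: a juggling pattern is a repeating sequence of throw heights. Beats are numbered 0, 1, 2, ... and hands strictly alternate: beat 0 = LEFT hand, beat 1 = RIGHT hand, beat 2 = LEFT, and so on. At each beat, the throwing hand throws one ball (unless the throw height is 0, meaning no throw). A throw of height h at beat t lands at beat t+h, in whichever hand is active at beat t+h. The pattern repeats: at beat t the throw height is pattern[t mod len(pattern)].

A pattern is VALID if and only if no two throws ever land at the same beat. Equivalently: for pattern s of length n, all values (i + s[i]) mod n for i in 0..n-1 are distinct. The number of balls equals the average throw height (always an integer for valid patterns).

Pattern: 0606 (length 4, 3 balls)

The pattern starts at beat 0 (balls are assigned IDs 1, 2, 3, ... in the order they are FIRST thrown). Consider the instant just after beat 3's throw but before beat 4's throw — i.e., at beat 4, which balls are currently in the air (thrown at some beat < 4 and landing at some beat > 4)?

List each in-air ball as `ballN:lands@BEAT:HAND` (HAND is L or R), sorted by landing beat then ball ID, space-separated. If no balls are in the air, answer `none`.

Answer: ball1:lands@7:R ball2:lands@9:R

Derivation:
Beat 1 (R): throw ball1 h=6 -> lands@7:R; in-air after throw: [b1@7:R]
Beat 3 (R): throw ball2 h=6 -> lands@9:R; in-air after throw: [b1@7:R b2@9:R]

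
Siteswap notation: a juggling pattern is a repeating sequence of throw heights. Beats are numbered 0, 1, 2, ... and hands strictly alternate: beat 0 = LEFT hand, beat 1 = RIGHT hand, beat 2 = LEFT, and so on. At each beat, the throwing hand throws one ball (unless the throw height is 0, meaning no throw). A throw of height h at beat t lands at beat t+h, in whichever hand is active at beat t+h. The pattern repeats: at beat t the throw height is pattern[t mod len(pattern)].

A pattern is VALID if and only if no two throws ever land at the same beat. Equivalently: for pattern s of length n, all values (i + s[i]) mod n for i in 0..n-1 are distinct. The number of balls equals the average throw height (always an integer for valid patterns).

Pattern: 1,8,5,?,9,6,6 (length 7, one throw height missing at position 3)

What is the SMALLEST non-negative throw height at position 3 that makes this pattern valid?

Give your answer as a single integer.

Answer: 0

Derivation:
i=0: (0 + 1) mod 7 = 1
i=1: (1 + 8) mod 7 = 2
i=2: (2 + 5) mod 7 = 0
i=3: s[i]=? (unknown)
i=4: (4 + 9) mod 7 = 6
i=5: (5 + 6) mod 7 = 4
i=6: (6 + 6) mod 7 = 5
Known residues: [0, 1, 2, 4, 5, 6]; need a permutation of 0..6, so missing residue r = 3
Need (3 + s) mod 7 = 3; smallest s = (3 - 3) mod 7 = 0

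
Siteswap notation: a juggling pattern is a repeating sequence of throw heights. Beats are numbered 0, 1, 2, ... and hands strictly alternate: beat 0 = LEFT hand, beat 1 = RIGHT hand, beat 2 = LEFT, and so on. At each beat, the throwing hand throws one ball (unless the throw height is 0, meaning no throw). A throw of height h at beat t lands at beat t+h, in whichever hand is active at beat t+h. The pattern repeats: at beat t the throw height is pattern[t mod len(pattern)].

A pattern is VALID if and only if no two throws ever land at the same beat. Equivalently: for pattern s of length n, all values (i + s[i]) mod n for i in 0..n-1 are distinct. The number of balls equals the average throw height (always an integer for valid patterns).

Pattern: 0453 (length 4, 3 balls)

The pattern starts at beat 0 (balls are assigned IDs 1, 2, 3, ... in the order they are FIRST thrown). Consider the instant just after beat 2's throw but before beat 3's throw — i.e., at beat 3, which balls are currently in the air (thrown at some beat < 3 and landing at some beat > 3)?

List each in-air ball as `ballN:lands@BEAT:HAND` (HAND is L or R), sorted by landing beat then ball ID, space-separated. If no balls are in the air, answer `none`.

Beat 1 (R): throw ball1 h=4 -> lands@5:R; in-air after throw: [b1@5:R]
Beat 2 (L): throw ball2 h=5 -> lands@7:R; in-air after throw: [b1@5:R b2@7:R]
Beat 3 (R): throw ball3 h=3 -> lands@6:L; in-air after throw: [b1@5:R b3@6:L b2@7:R]

Answer: ball1:lands@5:R ball2:lands@7:R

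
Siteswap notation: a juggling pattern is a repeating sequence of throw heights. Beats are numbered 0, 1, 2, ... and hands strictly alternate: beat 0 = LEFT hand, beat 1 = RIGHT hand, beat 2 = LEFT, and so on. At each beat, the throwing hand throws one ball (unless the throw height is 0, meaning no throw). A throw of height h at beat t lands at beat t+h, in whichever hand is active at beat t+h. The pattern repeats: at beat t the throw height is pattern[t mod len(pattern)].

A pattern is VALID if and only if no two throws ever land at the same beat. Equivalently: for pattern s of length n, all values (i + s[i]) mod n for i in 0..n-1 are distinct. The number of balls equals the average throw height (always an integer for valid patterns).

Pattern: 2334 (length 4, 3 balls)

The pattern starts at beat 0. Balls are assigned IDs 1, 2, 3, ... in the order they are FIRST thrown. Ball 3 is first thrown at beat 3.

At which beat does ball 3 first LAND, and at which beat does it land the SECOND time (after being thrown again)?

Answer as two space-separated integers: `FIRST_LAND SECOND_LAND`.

Beat 0 (L): throw ball1 h=2 -> lands@2:L; in-air after throw: [b1@2:L]
Beat 1 (R): throw ball2 h=3 -> lands@4:L; in-air after throw: [b1@2:L b2@4:L]
Beat 2 (L): throw ball1 h=3 -> lands@5:R; in-air after throw: [b2@4:L b1@5:R]
Beat 3 (R): throw ball3 h=4 -> lands@7:R; in-air after throw: [b2@4:L b1@5:R b3@7:R]
Beat 4 (L): throw ball2 h=2 -> lands@6:L; in-air after throw: [b1@5:R b2@6:L b3@7:R]
Beat 5 (R): throw ball1 h=3 -> lands@8:L; in-air after throw: [b2@6:L b3@7:R b1@8:L]
Beat 6 (L): throw ball2 h=3 -> lands@9:R; in-air after throw: [b3@7:R b1@8:L b2@9:R]
Beat 7 (R): throw ball3 h=4 -> lands@11:R; in-air after throw: [b1@8:L b2@9:R b3@11:R]
Beat 8 (L): throw ball1 h=2 -> lands@10:L; in-air after throw: [b2@9:R b1@10:L b3@11:R]
Beat 9 (R): throw ball2 h=3 -> lands@12:L; in-air after throw: [b1@10:L b3@11:R b2@12:L]
Beat 10 (L): throw ball1 h=3 -> lands@13:R; in-air after throw: [b3@11:R b2@12:L b1@13:R]
Beat 11 (R): throw ball3 h=4 -> lands@15:R; in-air after throw: [b2@12:L b1@13:R b3@15:R]
Ball 3: thrown@3 h=4 -> first land @7; rethrown@7 h=4 -> second land @11

Answer: 7 11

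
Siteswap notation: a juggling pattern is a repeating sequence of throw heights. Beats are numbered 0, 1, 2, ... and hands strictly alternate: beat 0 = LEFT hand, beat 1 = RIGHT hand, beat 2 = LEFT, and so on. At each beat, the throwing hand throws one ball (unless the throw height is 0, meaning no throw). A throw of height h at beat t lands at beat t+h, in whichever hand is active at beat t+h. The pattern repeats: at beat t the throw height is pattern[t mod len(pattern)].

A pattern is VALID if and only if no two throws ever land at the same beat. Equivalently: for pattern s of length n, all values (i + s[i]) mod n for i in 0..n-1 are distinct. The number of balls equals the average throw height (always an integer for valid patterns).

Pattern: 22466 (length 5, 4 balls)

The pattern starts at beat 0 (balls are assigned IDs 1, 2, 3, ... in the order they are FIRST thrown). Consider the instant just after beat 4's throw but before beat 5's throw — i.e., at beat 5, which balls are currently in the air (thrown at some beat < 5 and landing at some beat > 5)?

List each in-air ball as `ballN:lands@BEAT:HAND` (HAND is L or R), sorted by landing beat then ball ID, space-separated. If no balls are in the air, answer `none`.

Answer: ball1:lands@6:L ball2:lands@9:R ball3:lands@10:L

Derivation:
Beat 0 (L): throw ball1 h=2 -> lands@2:L; in-air after throw: [b1@2:L]
Beat 1 (R): throw ball2 h=2 -> lands@3:R; in-air after throw: [b1@2:L b2@3:R]
Beat 2 (L): throw ball1 h=4 -> lands@6:L; in-air after throw: [b2@3:R b1@6:L]
Beat 3 (R): throw ball2 h=6 -> lands@9:R; in-air after throw: [b1@6:L b2@9:R]
Beat 4 (L): throw ball3 h=6 -> lands@10:L; in-air after throw: [b1@6:L b2@9:R b3@10:L]
Beat 5 (R): throw ball4 h=2 -> lands@7:R; in-air after throw: [b1@6:L b4@7:R b2@9:R b3@10:L]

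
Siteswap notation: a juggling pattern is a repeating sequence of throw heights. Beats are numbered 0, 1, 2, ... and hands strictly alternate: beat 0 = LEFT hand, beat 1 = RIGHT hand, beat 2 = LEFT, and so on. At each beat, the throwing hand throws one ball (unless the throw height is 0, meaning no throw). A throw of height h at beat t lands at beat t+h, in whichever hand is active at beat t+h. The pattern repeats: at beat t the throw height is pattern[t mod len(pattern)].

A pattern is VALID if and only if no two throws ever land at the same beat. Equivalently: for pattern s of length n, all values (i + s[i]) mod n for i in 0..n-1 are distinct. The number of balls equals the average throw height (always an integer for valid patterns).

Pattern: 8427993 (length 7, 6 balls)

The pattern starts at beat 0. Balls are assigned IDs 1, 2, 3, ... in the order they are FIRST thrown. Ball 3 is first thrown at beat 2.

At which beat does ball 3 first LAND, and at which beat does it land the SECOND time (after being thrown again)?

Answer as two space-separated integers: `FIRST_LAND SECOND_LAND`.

Answer: 4 13

Derivation:
Beat 0 (L): throw ball1 h=8 -> lands@8:L; in-air after throw: [b1@8:L]
Beat 1 (R): throw ball2 h=4 -> lands@5:R; in-air after throw: [b2@5:R b1@8:L]
Beat 2 (L): throw ball3 h=2 -> lands@4:L; in-air after throw: [b3@4:L b2@5:R b1@8:L]
Beat 3 (R): throw ball4 h=7 -> lands@10:L; in-air after throw: [b3@4:L b2@5:R b1@8:L b4@10:L]
Beat 4 (L): throw ball3 h=9 -> lands@13:R; in-air after throw: [b2@5:R b1@8:L b4@10:L b3@13:R]
Beat 5 (R): throw ball2 h=9 -> lands@14:L; in-air after throw: [b1@8:L b4@10:L b3@13:R b2@14:L]
Beat 6 (L): throw ball5 h=3 -> lands@9:R; in-air after throw: [b1@8:L b5@9:R b4@10:L b3@13:R b2@14:L]
Beat 7 (R): throw ball6 h=8 -> lands@15:R; in-air after throw: [b1@8:L b5@9:R b4@10:L b3@13:R b2@14:L b6@15:R]
Beat 8 (L): throw ball1 h=4 -> lands@12:L; in-air after throw: [b5@9:R b4@10:L b1@12:L b3@13:R b2@14:L b6@15:R]
Beat 9 (R): throw ball5 h=2 -> lands@11:R; in-air after throw: [b4@10:L b5@11:R b1@12:L b3@13:R b2@14:L b6@15:R]
Beat 10 (L): throw ball4 h=7 -> lands@17:R; in-air after throw: [b5@11:R b1@12:L b3@13:R b2@14:L b6@15:R b4@17:R]
Beat 11 (R): throw ball5 h=9 -> lands@20:L; in-air after throw: [b1@12:L b3@13:R b2@14:L b6@15:R b4@17:R b5@20:L]
Beat 12 (L): throw ball1 h=9 -> lands@21:R; in-air after throw: [b3@13:R b2@14:L b6@15:R b4@17:R b5@20:L b1@21:R]
Beat 13 (R): throw ball3 h=3 -> lands@16:L; in-air after throw: [b2@14:L b6@15:R b3@16:L b4@17:R b5@20:L b1@21:R]
Ball 3: thrown@2 h=2 -> first land @4; rethrown@4 h=9 -> second land @13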